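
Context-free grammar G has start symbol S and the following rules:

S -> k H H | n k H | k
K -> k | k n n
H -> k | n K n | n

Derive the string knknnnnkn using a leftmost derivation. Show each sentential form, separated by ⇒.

S ⇒ kHH   [S -> k H H]
kHH ⇒ knKnH   [H -> n K n]
knKnH ⇒ knknnnH   [K -> k n n]
knknnnH ⇒ knknnnnKn   [H -> n K n]
knknnnnKn ⇒ knknnnnkn   [K -> k]

S ⇒ kHH ⇒ knKnH ⇒ knknnnH ⇒ knknnnnKn ⇒ knknnnnkn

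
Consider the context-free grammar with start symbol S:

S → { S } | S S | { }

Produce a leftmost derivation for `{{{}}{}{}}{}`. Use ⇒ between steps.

S ⇒ SS ⇒ {S}S ⇒ {SS}S ⇒ {SSS}S ⇒ {{S}SS}S ⇒ {{{}}SS}S ⇒ {{{}}{}S}S ⇒ {{{}}{}{}}S ⇒ {{{}}{}{}}{}

S ⇒ SS   [S → S S]
SS ⇒ {S}S   [S → { S }]
{S}S ⇒ {SS}S   [S → S S]
{SS}S ⇒ {SSS}S   [S → S S]
{SSS}S ⇒ {{S}SS}S   [S → { S }]
{{S}SS}S ⇒ {{{}}SS}S   [S → { }]
{{{}}SS}S ⇒ {{{}}{}S}S   [S → { }]
{{{}}{}S}S ⇒ {{{}}{}{}}S   [S → { }]
{{{}}{}{}}S ⇒ {{{}}{}{}}{}   [S → { }]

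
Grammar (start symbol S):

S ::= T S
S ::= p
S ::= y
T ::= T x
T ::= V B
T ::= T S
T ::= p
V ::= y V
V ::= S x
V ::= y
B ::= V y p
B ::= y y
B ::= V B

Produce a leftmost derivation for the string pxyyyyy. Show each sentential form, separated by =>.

S => TS => VBS => SxBS => pxBS => pxVBS => pxyBS => pxyVBS => pxyyBS => pxyyyyS => pxyyyyy

S => TS   [S ::= T S]
TS => VBS   [T ::= V B]
VBS => SxBS   [V ::= S x]
SxBS => pxBS   [S ::= p]
pxBS => pxVBS   [B ::= V B]
pxVBS => pxyBS   [V ::= y]
pxyBS => pxyVBS   [B ::= V B]
pxyVBS => pxyyBS   [V ::= y]
pxyyBS => pxyyyyS   [B ::= y y]
pxyyyyS => pxyyyyy   [S ::= y]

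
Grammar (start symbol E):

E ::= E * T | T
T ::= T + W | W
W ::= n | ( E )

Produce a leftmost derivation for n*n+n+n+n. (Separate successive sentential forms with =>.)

E => E*T   [E ::= E * T]
E*T => T*T   [E ::= T]
T*T => W*T   [T ::= W]
W*T => n*T   [W ::= n]
n*T => n*T+W   [T ::= T + W]
n*T+W => n*T+W+W   [T ::= T + W]
n*T+W+W => n*T+W+W+W   [T ::= T + W]
n*T+W+W+W => n*W+W+W+W   [T ::= W]
n*W+W+W+W => n*n+W+W+W   [W ::= n]
n*n+W+W+W => n*n+n+W+W   [W ::= n]
n*n+n+W+W => n*n+n+n+W   [W ::= n]
n*n+n+n+W => n*n+n+n+n   [W ::= n]

E => E*T => T*T => W*T => n*T => n*T+W => n*T+W+W => n*T+W+W+W => n*W+W+W+W => n*n+W+W+W => n*n+n+W+W => n*n+n+n+W => n*n+n+n+n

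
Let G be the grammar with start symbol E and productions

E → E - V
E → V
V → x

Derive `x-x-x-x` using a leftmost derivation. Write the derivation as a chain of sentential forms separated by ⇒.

E⇒E-V⇒E-V-V⇒E-V-V-V⇒V-V-V-V⇒x-V-V-V⇒x-x-V-V⇒x-x-x-V⇒x-x-x-x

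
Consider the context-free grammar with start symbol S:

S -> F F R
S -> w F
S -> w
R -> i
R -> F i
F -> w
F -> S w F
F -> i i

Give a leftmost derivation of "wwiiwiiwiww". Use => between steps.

S => wF => wSwF => wFFRwF => wSwFFRwF => wwFwFFRwF => wwiiwFFRwF => wwiiwiiFRwF => wwiiwiiwRwF => wwiiwiiwiwF => wwiiwiiwiww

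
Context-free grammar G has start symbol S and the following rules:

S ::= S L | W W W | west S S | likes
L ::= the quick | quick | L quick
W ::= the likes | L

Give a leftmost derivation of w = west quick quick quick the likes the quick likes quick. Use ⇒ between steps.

S ⇒ S L   [S ::= S L]
S L ⇒ west S S L   [S ::= west S S]
west S S L ⇒ west W W W S L   [S ::= W W W]
west W W W S L ⇒ west L W W S L   [W ::= L]
west L W W S L ⇒ west L quick W W S L   [L ::= L quick]
west L quick W W S L ⇒ west L quick quick W W S L   [L ::= L quick]
west L quick quick W W S L ⇒ west quick quick quick W W S L   [L ::= quick]
west quick quick quick W W S L ⇒ west quick quick quick the likes W S L   [W ::= the likes]
west quick quick quick the likes W S L ⇒ west quick quick quick the likes L S L   [W ::= L]
west quick quick quick the likes L S L ⇒ west quick quick quick the likes the quick S L   [L ::= the quick]
west quick quick quick the likes the quick S L ⇒ west quick quick quick the likes the quick likes L   [S ::= likes]
west quick quick quick the likes the quick likes L ⇒ west quick quick quick the likes the quick likes quick   [L ::= quick]

S ⇒ S L ⇒ west S S L ⇒ west W W W S L ⇒ west L W W S L ⇒ west L quick W W S L ⇒ west L quick quick W W S L ⇒ west quick quick quick W W S L ⇒ west quick quick quick the likes W S L ⇒ west quick quick quick the likes L S L ⇒ west quick quick quick the likes the quick S L ⇒ west quick quick quick the likes the quick likes L ⇒ west quick quick quick the likes the quick likes quick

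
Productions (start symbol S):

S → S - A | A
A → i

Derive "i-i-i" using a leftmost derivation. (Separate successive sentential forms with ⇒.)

S ⇒ S-A ⇒ S-A-A ⇒ A-A-A ⇒ i-A-A ⇒ i-i-A ⇒ i-i-i

S ⇒ S-A   [S → S - A]
S-A ⇒ S-A-A   [S → S - A]
S-A-A ⇒ A-A-A   [S → A]
A-A-A ⇒ i-A-A   [A → i]
i-A-A ⇒ i-i-A   [A → i]
i-i-A ⇒ i-i-i   [A → i]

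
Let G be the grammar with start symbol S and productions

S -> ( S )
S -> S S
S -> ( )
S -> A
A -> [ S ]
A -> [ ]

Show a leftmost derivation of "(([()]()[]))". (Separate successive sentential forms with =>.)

S=>(S)=>((S))=>((SS))=>((AS))=>(([S]S))=>(([()]S))=>(([()]SS))=>(([()]()S))=>(([()]()A))=>(([()]()[]))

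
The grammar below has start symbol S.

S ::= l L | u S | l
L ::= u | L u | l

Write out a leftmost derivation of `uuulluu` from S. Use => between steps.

S => uS   [S ::= u S]
uS => uuS   [S ::= u S]
uuS => uuuS   [S ::= u S]
uuuS => uuulL   [S ::= l L]
uuulL => uuulLu   [L ::= L u]
uuulLu => uuulLuu   [L ::= L u]
uuulLuu => uuulluu   [L ::= l]

S => uS => uuS => uuuS => uuulL => uuulLu => uuulLuu => uuulluu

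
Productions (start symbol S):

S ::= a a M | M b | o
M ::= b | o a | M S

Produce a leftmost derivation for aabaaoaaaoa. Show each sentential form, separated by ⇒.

S ⇒ aaM   [S ::= a a M]
aaM ⇒ aaMS   [M ::= M S]
aaMS ⇒ aaMSS   [M ::= M S]
aaMSS ⇒ aabSS   [M ::= b]
aabSS ⇒ aabaaMS   [S ::= a a M]
aabaaMS ⇒ aabaaoaS   [M ::= o a]
aabaaoaS ⇒ aabaaoaaaM   [S ::= a a M]
aabaaoaaaM ⇒ aabaaoaaaoa   [M ::= o a]

S ⇒ aaM ⇒ aaMS ⇒ aaMSS ⇒ aabSS ⇒ aabaaMS ⇒ aabaaoaS ⇒ aabaaoaaaM ⇒ aabaaoaaaoa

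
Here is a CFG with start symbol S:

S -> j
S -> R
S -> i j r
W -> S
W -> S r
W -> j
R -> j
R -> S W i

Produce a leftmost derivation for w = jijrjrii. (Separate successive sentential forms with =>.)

S => R => SWi => jWi => jSi => jRi => jSWii => jijrWii => jijrSrii => jijrjrii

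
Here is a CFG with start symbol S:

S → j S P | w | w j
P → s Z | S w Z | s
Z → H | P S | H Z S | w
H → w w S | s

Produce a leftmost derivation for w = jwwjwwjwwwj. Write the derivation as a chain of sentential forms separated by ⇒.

S ⇒ jSP ⇒ jwP ⇒ jwSwZ ⇒ jwwjwZ ⇒ jwwjwPS ⇒ jwwjwSwZS ⇒ jwwjwwjwZS ⇒ jwwjwwjwwS ⇒ jwwjwwjwwwj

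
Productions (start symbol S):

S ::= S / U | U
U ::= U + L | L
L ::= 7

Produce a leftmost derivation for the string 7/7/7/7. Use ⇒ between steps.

S ⇒ S/U ⇒ S/U/U ⇒ S/U/U/U ⇒ U/U/U/U ⇒ L/U/U/U ⇒ 7/U/U/U ⇒ 7/L/U/U ⇒ 7/7/U/U ⇒ 7/7/L/U ⇒ 7/7/7/U ⇒ 7/7/7/L ⇒ 7/7/7/7

S ⇒ S/U   [S ::= S / U]
S/U ⇒ S/U/U   [S ::= S / U]
S/U/U ⇒ S/U/U/U   [S ::= S / U]
S/U/U/U ⇒ U/U/U/U   [S ::= U]
U/U/U/U ⇒ L/U/U/U   [U ::= L]
L/U/U/U ⇒ 7/U/U/U   [L ::= 7]
7/U/U/U ⇒ 7/L/U/U   [U ::= L]
7/L/U/U ⇒ 7/7/U/U   [L ::= 7]
7/7/U/U ⇒ 7/7/L/U   [U ::= L]
7/7/L/U ⇒ 7/7/7/U   [L ::= 7]
7/7/7/U ⇒ 7/7/7/L   [U ::= L]
7/7/7/L ⇒ 7/7/7/7   [L ::= 7]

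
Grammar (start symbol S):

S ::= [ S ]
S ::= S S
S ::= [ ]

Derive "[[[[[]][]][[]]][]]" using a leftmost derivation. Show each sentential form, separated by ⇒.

S ⇒ [S] ⇒ [SS] ⇒ [[S]S] ⇒ [[SS]S] ⇒ [[[S]S]S] ⇒ [[[SS]S]S] ⇒ [[[[S]S]S]S] ⇒ [[[[[]]S]S]S] ⇒ [[[[[]][]]S]S] ⇒ [[[[[]][]][S]]S] ⇒ [[[[[]][]][[]]]S] ⇒ [[[[[]][]][[]]][]]

S ⇒ [S]   [S ::= [ S ]]
[S] ⇒ [SS]   [S ::= S S]
[SS] ⇒ [[S]S]   [S ::= [ S ]]
[[S]S] ⇒ [[SS]S]   [S ::= S S]
[[SS]S] ⇒ [[[S]S]S]   [S ::= [ S ]]
[[[S]S]S] ⇒ [[[SS]S]S]   [S ::= S S]
[[[SS]S]S] ⇒ [[[[S]S]S]S]   [S ::= [ S ]]
[[[[S]S]S]S] ⇒ [[[[[]]S]S]S]   [S ::= [ ]]
[[[[[]]S]S]S] ⇒ [[[[[]][]]S]S]   [S ::= [ ]]
[[[[[]][]]S]S] ⇒ [[[[[]][]][S]]S]   [S ::= [ S ]]
[[[[[]][]][S]]S] ⇒ [[[[[]][]][[]]]S]   [S ::= [ ]]
[[[[[]][]][[]]]S] ⇒ [[[[[]][]][[]]][]]   [S ::= [ ]]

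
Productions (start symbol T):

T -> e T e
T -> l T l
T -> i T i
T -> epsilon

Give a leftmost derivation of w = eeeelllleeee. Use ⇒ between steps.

T ⇒ eTe   [T -> e T e]
eTe ⇒ eeTee   [T -> e T e]
eeTee ⇒ eeeTeee   [T -> e T e]
eeeTeee ⇒ eeeeTeeee   [T -> e T e]
eeeeTeeee ⇒ eeeelTleeee   [T -> l T l]
eeeelTleeee ⇒ eeeellTlleeee   [T -> l T l]
eeeellTlleeee ⇒ eeeelllleeee   [T -> epsilon]

T ⇒ eTe ⇒ eeTee ⇒ eeeTeee ⇒ eeeeTeeee ⇒ eeeelTleeee ⇒ eeeellTlleeee ⇒ eeeelllleeee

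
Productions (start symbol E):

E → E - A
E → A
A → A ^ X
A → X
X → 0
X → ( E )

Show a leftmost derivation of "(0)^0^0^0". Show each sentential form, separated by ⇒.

E ⇒ A   [E → A]
A ⇒ A^X   [A → A ^ X]
A^X ⇒ A^X^X   [A → A ^ X]
A^X^X ⇒ A^X^X^X   [A → A ^ X]
A^X^X^X ⇒ X^X^X^X   [A → X]
X^X^X^X ⇒ (E)^X^X^X   [X → ( E )]
(E)^X^X^X ⇒ (A)^X^X^X   [E → A]
(A)^X^X^X ⇒ (X)^X^X^X   [A → X]
(X)^X^X^X ⇒ (0)^X^X^X   [X → 0]
(0)^X^X^X ⇒ (0)^0^X^X   [X → 0]
(0)^0^X^X ⇒ (0)^0^0^X   [X → 0]
(0)^0^0^X ⇒ (0)^0^0^0   [X → 0]

E⇒A⇒A^X⇒A^X^X⇒A^X^X^X⇒X^X^X^X⇒(E)^X^X^X⇒(A)^X^X^X⇒(X)^X^X^X⇒(0)^X^X^X⇒(0)^0^X^X⇒(0)^0^0^X⇒(0)^0^0^0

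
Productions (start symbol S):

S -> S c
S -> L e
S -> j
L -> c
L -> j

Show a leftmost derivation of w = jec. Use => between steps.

S => Sc   [S -> S c]
Sc => Lec   [S -> L e]
Lec => jec   [L -> j]

S => Sc => Lec => jec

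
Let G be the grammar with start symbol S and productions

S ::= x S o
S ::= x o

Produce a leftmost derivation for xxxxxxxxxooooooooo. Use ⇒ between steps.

S⇒xSo⇒xxSoo⇒xxxSooo⇒xxxxSoooo⇒xxxxxSooooo⇒xxxxxxSoooooo⇒xxxxxxxSooooooo⇒xxxxxxxxSoooooooo⇒xxxxxxxxxooooooooo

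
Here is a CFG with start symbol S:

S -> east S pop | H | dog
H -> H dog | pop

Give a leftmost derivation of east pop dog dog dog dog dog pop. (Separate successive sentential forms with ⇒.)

S ⇒ east S pop ⇒ east H pop ⇒ east H dog pop ⇒ east H dog dog pop ⇒ east H dog dog dog pop ⇒ east H dog dog dog dog pop ⇒ east H dog dog dog dog dog pop ⇒ east pop dog dog dog dog dog pop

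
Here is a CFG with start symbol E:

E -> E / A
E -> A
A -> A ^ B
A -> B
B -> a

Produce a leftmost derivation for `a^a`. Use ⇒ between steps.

E ⇒ A   [E -> A]
A ⇒ A^B   [A -> A ^ B]
A^B ⇒ B^B   [A -> B]
B^B ⇒ a^B   [B -> a]
a^B ⇒ a^a   [B -> a]

E⇒A⇒A^B⇒B^B⇒a^B⇒a^a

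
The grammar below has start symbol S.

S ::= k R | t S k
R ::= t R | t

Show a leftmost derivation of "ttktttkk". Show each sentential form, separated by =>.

S => tSk   [S ::= t S k]
tSk => ttSkk   [S ::= t S k]
ttSkk => ttkRkk   [S ::= k R]
ttkRkk => ttktRkk   [R ::= t R]
ttktRkk => ttkttRkk   [R ::= t R]
ttkttRkk => ttktttkk   [R ::= t]

S=>tSk=>ttSkk=>ttkRkk=>ttktRkk=>ttkttRkk=>ttktttkk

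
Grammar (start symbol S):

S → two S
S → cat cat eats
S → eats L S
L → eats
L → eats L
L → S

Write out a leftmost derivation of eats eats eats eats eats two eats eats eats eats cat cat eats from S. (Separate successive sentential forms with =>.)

S => eats L S => eats eats L S => eats eats eats L S => eats eats eats eats L S => eats eats eats eats eats S => eats eats eats eats eats two S => eats eats eats eats eats two eats L S => eats eats eats eats eats two eats eats S => eats eats eats eats eats two eats eats eats L S => eats eats eats eats eats two eats eats eats eats S => eats eats eats eats eats two eats eats eats eats cat cat eats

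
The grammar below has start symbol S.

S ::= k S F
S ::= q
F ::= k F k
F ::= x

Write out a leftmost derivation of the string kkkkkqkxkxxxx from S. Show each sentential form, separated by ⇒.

S⇒kSF⇒kkSFF⇒kkkSFFF⇒kkkkSFFFF⇒kkkkkSFFFFF⇒kkkkkqFFFFF⇒kkkkkqkFkFFFF⇒kkkkkqkxkFFFF⇒kkkkkqkxkxFFF⇒kkkkkqkxkxxFF⇒kkkkkqkxkxxxF⇒kkkkkqkxkxxxx

S ⇒ kSF   [S ::= k S F]
kSF ⇒ kkSFF   [S ::= k S F]
kkSFF ⇒ kkkSFFF   [S ::= k S F]
kkkSFFF ⇒ kkkkSFFFF   [S ::= k S F]
kkkkSFFFF ⇒ kkkkkSFFFFF   [S ::= k S F]
kkkkkSFFFFF ⇒ kkkkkqFFFFF   [S ::= q]
kkkkkqFFFFF ⇒ kkkkkqkFkFFFF   [F ::= k F k]
kkkkkqkFkFFFF ⇒ kkkkkqkxkFFFF   [F ::= x]
kkkkkqkxkFFFF ⇒ kkkkkqkxkxFFF   [F ::= x]
kkkkkqkxkxFFF ⇒ kkkkkqkxkxxFF   [F ::= x]
kkkkkqkxkxxFF ⇒ kkkkkqkxkxxxF   [F ::= x]
kkkkkqkxkxxxF ⇒ kkkkkqkxkxxxx   [F ::= x]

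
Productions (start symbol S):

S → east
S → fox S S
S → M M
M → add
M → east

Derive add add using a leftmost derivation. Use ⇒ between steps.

S ⇒ M M   [S → M M]
M M ⇒ add M   [M → add]
add M ⇒ add add   [M → add]

S ⇒ M M ⇒ add M ⇒ add add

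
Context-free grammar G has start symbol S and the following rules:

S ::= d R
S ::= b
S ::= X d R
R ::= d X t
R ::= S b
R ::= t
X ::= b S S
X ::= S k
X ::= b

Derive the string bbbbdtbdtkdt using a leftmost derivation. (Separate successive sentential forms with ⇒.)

S ⇒ XdR ⇒ SkdR ⇒ XdRkdR ⇒ bSSdRkdR ⇒ bXdRSdRkdR ⇒ bbSSdRSdRkdR ⇒ bbbSdRSdRkdR ⇒ bbbbdRSdRkdR ⇒ bbbbdtSdRkdR ⇒ bbbbdtbdRkdR ⇒ bbbbdtbdtkdR ⇒ bbbbdtbdtkdt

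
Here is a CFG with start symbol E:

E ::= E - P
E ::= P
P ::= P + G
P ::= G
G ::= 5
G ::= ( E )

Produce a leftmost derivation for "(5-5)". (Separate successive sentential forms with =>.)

E => P   [E ::= P]
P => G   [P ::= G]
G => (E)   [G ::= ( E )]
(E) => (E-P)   [E ::= E - P]
(E-P) => (P-P)   [E ::= P]
(P-P) => (G-P)   [P ::= G]
(G-P) => (5-P)   [G ::= 5]
(5-P) => (5-G)   [P ::= G]
(5-G) => (5-5)   [G ::= 5]

E=>P=>G=>(E)=>(E-P)=>(P-P)=>(G-P)=>(5-P)=>(5-G)=>(5-5)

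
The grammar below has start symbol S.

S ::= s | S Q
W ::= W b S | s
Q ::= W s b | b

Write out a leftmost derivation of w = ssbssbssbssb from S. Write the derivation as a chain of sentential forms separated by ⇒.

S ⇒ SQ   [S ::= S Q]
SQ ⇒ SQQ   [S ::= S Q]
SQQ ⇒ SQQQ   [S ::= S Q]
SQQQ ⇒ sQQQ   [S ::= s]
sQQQ ⇒ sWsbQQ   [Q ::= W s b]
sWsbQQ ⇒ sWbSsbQQ   [W ::= W b S]
sWbSsbQQ ⇒ ssbSsbQQ   [W ::= s]
ssbSsbQQ ⇒ ssbssbQQ   [S ::= s]
ssbssbQQ ⇒ ssbssbWsbQ   [Q ::= W s b]
ssbssbWsbQ ⇒ ssbssbssbQ   [W ::= s]
ssbssbssbQ ⇒ ssbssbssbWsb   [Q ::= W s b]
ssbssbssbWsb ⇒ ssbssbssbssb   [W ::= s]

S⇒SQ⇒SQQ⇒SQQQ⇒sQQQ⇒sWsbQQ⇒sWbSsbQQ⇒ssbSsbQQ⇒ssbssbQQ⇒ssbssbWsbQ⇒ssbssbssbQ⇒ssbssbssbWsb⇒ssbssbssbssb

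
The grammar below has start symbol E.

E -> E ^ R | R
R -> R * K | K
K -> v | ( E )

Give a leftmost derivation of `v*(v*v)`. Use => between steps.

E=>R=>R*K=>K*K=>v*K=>v*(E)=>v*(R)=>v*(R*K)=>v*(K*K)=>v*(v*K)=>v*(v*v)

E => R   [E -> R]
R => R*K   [R -> R * K]
R*K => K*K   [R -> K]
K*K => v*K   [K -> v]
v*K => v*(E)   [K -> ( E )]
v*(E) => v*(R)   [E -> R]
v*(R) => v*(R*K)   [R -> R * K]
v*(R*K) => v*(K*K)   [R -> K]
v*(K*K) => v*(v*K)   [K -> v]
v*(v*K) => v*(v*v)   [K -> v]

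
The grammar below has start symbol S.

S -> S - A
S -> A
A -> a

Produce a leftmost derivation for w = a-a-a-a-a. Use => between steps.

S => S-A => S-A-A => S-A-A-A => S-A-A-A-A => A-A-A-A-A => a-A-A-A-A => a-a-A-A-A => a-a-a-A-A => a-a-a-a-A => a-a-a-a-a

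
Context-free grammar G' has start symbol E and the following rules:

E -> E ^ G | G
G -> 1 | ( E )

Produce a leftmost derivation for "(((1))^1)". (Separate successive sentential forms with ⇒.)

E ⇒ G ⇒ (E) ⇒ (E^G) ⇒ (G^G) ⇒ ((E)^G) ⇒ ((G)^G) ⇒ (((E))^G) ⇒ (((G))^G) ⇒ (((1))^G) ⇒ (((1))^1)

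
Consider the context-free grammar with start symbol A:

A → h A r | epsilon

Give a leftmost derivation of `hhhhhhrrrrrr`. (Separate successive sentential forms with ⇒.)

A ⇒ hAr   [A → h A r]
hAr ⇒ hhArr   [A → h A r]
hhArr ⇒ hhhArrr   [A → h A r]
hhhArrr ⇒ hhhhArrrr   [A → h A r]
hhhhArrrr ⇒ hhhhhArrrrr   [A → h A r]
hhhhhArrrrr ⇒ hhhhhhArrrrrr   [A → h A r]
hhhhhhArrrrrr ⇒ hhhhhhrrrrrr   [A → epsilon]

A ⇒ hAr ⇒ hhArr ⇒ hhhArrr ⇒ hhhhArrrr ⇒ hhhhhArrrrr ⇒ hhhhhhArrrrrr ⇒ hhhhhhrrrrrr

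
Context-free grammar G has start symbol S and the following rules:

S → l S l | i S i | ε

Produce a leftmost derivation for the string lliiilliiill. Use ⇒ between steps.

S ⇒ lSl   [S → l S l]
lSl ⇒ llSll   [S → l S l]
llSll ⇒ lliSill   [S → i S i]
lliSill ⇒ lliiSiill   [S → i S i]
lliiSiill ⇒ lliiiSiiill   [S → i S i]
lliiiSiiill ⇒ lliiilSliiill   [S → l S l]
lliiilSliiill ⇒ lliiilliiill   [S → ε]

S⇒lSl⇒llSll⇒lliSill⇒lliiSiill⇒lliiiSiiill⇒lliiilSliiill⇒lliiilliiill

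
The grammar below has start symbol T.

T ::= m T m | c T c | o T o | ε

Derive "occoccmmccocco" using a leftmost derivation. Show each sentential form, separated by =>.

T => oTo   [T ::= o T o]
oTo => ocTco   [T ::= c T c]
ocTco => occTcco   [T ::= c T c]
occTcco => occoTocco   [T ::= o T o]
occoTocco => occocTcocco   [T ::= c T c]
occocTcocco => occoccTccocco   [T ::= c T c]
occoccTccocco => occoccmTmccocco   [T ::= m T m]
occoccmTmccocco => occoccmmccocco   [T ::= ε]

T=>oTo=>ocTco=>occTcco=>occoTocco=>occocTcocco=>occoccTccocco=>occoccmTmccocco=>occoccmmccocco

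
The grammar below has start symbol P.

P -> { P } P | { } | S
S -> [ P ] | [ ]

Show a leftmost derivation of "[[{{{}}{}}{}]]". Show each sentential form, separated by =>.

P => S   [P -> S]
S => [P]   [S -> [ P ]]
[P] => [S]   [P -> S]
[S] => [[P]]   [S -> [ P ]]
[[P]] => [[{P}P]]   [P -> { P } P]
[[{P}P]] => [[{{P}P}P]]   [P -> { P } P]
[[{{P}P}P]] => [[{{{}}P}P]]   [P -> { }]
[[{{{}}P}P]] => [[{{{}}{}}P]]   [P -> { }]
[[{{{}}{}}P]] => [[{{{}}{}}{}]]   [P -> { }]

P=>S=>[P]=>[S]=>[[P]]=>[[{P}P]]=>[[{{P}P}P]]=>[[{{{}}P}P]]=>[[{{{}}{}}P]]=>[[{{{}}{}}{}]]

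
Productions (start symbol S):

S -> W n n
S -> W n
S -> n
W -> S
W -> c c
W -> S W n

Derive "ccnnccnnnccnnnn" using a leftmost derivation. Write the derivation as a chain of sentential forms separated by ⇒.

S⇒Wnn⇒Snn⇒Wnnn⇒SWnnnn⇒WnnWnnnn⇒SWnnnWnnnn⇒WnnWnnnWnnnn⇒ccnnWnnnWnnnn⇒ccnnccnnnWnnnn⇒ccnnccnnnccnnnn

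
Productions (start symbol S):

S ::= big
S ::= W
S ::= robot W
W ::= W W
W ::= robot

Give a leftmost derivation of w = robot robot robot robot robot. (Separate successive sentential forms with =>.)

S => W => W W => W W W => W W W W => robot W W W => robot robot W W => robot robot robot W => robot robot robot W W => robot robot robot robot W => robot robot robot robot robot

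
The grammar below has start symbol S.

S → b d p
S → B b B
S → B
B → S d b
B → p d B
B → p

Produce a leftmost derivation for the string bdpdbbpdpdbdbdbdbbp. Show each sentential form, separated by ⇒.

S ⇒ BbB   [S → B b B]
BbB ⇒ SdbbB   [B → S d b]
SdbbB ⇒ BbBdbbB   [S → B b B]
BbBdbbB ⇒ SdbbBdbbB   [B → S d b]
SdbbBdbbB ⇒ bdpdbbBdbbB   [S → b d p]
bdpdbbBdbbB ⇒ bdpdbbSdbdbbB   [B → S d b]
bdpdbbSdbdbbB ⇒ bdpdbbBdbdbbB   [S → B]
bdpdbbBdbdbbB ⇒ bdpdbbSdbdbdbbB   [B → S d b]
bdpdbbSdbdbdbbB ⇒ bdpdbbBdbdbdbbB   [S → B]
bdpdbbBdbdbdbbB ⇒ bdpdbbpdBdbdbdbbB   [B → p d B]
bdpdbbpdBdbdbdbbB ⇒ bdpdbbpdSdbdbdbdbbB   [B → S d b]
bdpdbbpdSdbdbdbdbbB ⇒ bdpdbbpdBdbdbdbdbbB   [S → B]
bdpdbbpdBdbdbdbdbbB ⇒ bdpdbbpdpdbdbdbdbbB   [B → p]
bdpdbbpdpdbdbdbdbbB ⇒ bdpdbbpdpdbdbdbdbbp   [B → p]

S ⇒ BbB ⇒ SdbbB ⇒ BbBdbbB ⇒ SdbbBdbbB ⇒ bdpdbbBdbbB ⇒ bdpdbbSdbdbbB ⇒ bdpdbbBdbdbbB ⇒ bdpdbbSdbdbdbbB ⇒ bdpdbbBdbdbdbbB ⇒ bdpdbbpdBdbdbdbbB ⇒ bdpdbbpdSdbdbdbdbbB ⇒ bdpdbbpdBdbdbdbdbbB ⇒ bdpdbbpdpdbdbdbdbbB ⇒ bdpdbbpdpdbdbdbdbbp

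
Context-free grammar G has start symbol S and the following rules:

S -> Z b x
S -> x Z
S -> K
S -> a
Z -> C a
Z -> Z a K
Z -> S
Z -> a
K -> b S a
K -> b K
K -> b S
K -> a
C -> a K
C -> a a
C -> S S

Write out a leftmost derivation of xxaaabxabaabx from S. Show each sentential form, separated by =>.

S => xZ   [S -> x Z]
xZ => xS   [Z -> S]
xS => xxZ   [S -> x Z]
xxZ => xxS   [Z -> S]
xxS => xxZbx   [S -> Z b x]
xxZbx => xxZaKbx   [Z -> Z a K]
xxZaKbx => xxSaKbx   [Z -> S]
xxSaKbx => xxZbxaKbx   [S -> Z b x]
xxZbxaKbx => xxCabxaKbx   [Z -> C a]
xxCabxaKbx => xxaaabxaKbx   [C -> a a]
xxaaabxaKbx => xxaaabxabSabx   [K -> b S a]
xxaaabxabSabx => xxaaabxabaabx   [S -> a]

S=>xZ=>xS=>xxZ=>xxS=>xxZbx=>xxZaKbx=>xxSaKbx=>xxZbxaKbx=>xxCabxaKbx=>xxaaabxaKbx=>xxaaabxabSabx=>xxaaabxabaabx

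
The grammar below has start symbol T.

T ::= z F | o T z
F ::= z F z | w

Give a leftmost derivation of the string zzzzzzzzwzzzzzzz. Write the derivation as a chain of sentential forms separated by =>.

T => zF => zzFz => zzzFzz => zzzzFzzz => zzzzzFzzzz => zzzzzzFzzzzz => zzzzzzzFzzzzzz => zzzzzzzzFzzzzzzz => zzzzzzzzwzzzzzzz

T => zF   [T ::= z F]
zF => zzFz   [F ::= z F z]
zzFz => zzzFzz   [F ::= z F z]
zzzFzz => zzzzFzzz   [F ::= z F z]
zzzzFzzz => zzzzzFzzzz   [F ::= z F z]
zzzzzFzzzz => zzzzzzFzzzzz   [F ::= z F z]
zzzzzzFzzzzz => zzzzzzzFzzzzzz   [F ::= z F z]
zzzzzzzFzzzzzz => zzzzzzzzFzzzzzzz   [F ::= z F z]
zzzzzzzzFzzzzzzz => zzzzzzzzwzzzzzzz   [F ::= w]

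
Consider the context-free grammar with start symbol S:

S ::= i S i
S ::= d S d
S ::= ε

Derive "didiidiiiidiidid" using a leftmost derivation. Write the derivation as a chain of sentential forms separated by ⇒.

S ⇒ dSd ⇒ diSid ⇒ didSdid ⇒ didiSidid ⇒ didiiSiidid ⇒ didiidSdiidid ⇒ didiidiSidiidid ⇒ didiidiiSiidiidid ⇒ didiidiiiidiidid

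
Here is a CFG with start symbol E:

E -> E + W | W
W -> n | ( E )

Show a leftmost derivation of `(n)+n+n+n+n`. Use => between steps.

E => E+W   [E -> E + W]
E+W => E+W+W   [E -> E + W]
E+W+W => E+W+W+W   [E -> E + W]
E+W+W+W => E+W+W+W+W   [E -> E + W]
E+W+W+W+W => W+W+W+W+W   [E -> W]
W+W+W+W+W => (E)+W+W+W+W   [W -> ( E )]
(E)+W+W+W+W => (W)+W+W+W+W   [E -> W]
(W)+W+W+W+W => (n)+W+W+W+W   [W -> n]
(n)+W+W+W+W => (n)+n+W+W+W   [W -> n]
(n)+n+W+W+W => (n)+n+n+W+W   [W -> n]
(n)+n+n+W+W => (n)+n+n+n+W   [W -> n]
(n)+n+n+n+W => (n)+n+n+n+n   [W -> n]

E=>E+W=>E+W+W=>E+W+W+W=>E+W+W+W+W=>W+W+W+W+W=>(E)+W+W+W+W=>(W)+W+W+W+W=>(n)+W+W+W+W=>(n)+n+W+W+W=>(n)+n+n+W+W=>(n)+n+n+n+W=>(n)+n+n+n+n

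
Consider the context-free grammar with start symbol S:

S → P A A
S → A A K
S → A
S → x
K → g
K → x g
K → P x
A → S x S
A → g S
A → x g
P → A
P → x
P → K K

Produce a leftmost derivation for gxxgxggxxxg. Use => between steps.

S => AAK => gSAK => gxAK => gxSxSK => gxAAKxSK => gxxgAKxSK => gxxgxgKxSK => gxxgxggxSK => gxxgxggxxK => gxxgxggxxxg

S => AAK   [S → A A K]
AAK => gSAK   [A → g S]
gSAK => gxAK   [S → x]
gxAK => gxSxSK   [A → S x S]
gxSxSK => gxAAKxSK   [S → A A K]
gxAAKxSK => gxxgAKxSK   [A → x g]
gxxgAKxSK => gxxgxgKxSK   [A → x g]
gxxgxgKxSK => gxxgxggxSK   [K → g]
gxxgxggxSK => gxxgxggxxK   [S → x]
gxxgxggxxK => gxxgxggxxxg   [K → x g]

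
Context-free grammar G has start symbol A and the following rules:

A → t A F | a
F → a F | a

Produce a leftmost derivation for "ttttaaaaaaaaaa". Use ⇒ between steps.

A⇒tAF⇒ttAFF⇒tttAFFF⇒ttttAFFFF⇒ttttaFFFF⇒ttttaaFFFF⇒ttttaaaFFFF⇒ttttaaaaFFFF⇒ttttaaaaaFFF⇒ttttaaaaaaFFF⇒ttttaaaaaaaFFF⇒ttttaaaaaaaaFF⇒ttttaaaaaaaaaF⇒ttttaaaaaaaaaa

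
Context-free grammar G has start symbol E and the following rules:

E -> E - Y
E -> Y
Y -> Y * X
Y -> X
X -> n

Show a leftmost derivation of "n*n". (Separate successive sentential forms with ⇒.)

E ⇒ Y   [E -> Y]
Y ⇒ Y*X   [Y -> Y * X]
Y*X ⇒ X*X   [Y -> X]
X*X ⇒ n*X   [X -> n]
n*X ⇒ n*n   [X -> n]

E ⇒ Y ⇒ Y*X ⇒ X*X ⇒ n*X ⇒ n*n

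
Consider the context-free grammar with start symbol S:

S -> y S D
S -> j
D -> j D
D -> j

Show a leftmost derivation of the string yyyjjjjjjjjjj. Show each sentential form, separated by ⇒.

S ⇒ ySD ⇒ yySDD ⇒ yyySDDD ⇒ yyyjDDD ⇒ yyyjjDDD ⇒ yyyjjjDDD ⇒ yyyjjjjDD ⇒ yyyjjjjjDD ⇒ yyyjjjjjjDD ⇒ yyyjjjjjjjDD ⇒ yyyjjjjjjjjDD ⇒ yyyjjjjjjjjjD ⇒ yyyjjjjjjjjjj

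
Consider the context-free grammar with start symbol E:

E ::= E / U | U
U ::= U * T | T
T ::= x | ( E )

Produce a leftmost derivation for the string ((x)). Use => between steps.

E => U   [E ::= U]
U => T   [U ::= T]
T => (E)   [T ::= ( E )]
(E) => (U)   [E ::= U]
(U) => (T)   [U ::= T]
(T) => ((E))   [T ::= ( E )]
((E)) => ((U))   [E ::= U]
((U)) => ((T))   [U ::= T]
((T)) => ((x))   [T ::= x]

E => U => T => (E) => (U) => (T) => ((E)) => ((U)) => ((T)) => ((x))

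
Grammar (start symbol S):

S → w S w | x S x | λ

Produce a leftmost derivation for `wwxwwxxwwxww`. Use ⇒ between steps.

S ⇒ wSw   [S → w S w]
wSw ⇒ wwSww   [S → w S w]
wwSww ⇒ wwxSxww   [S → x S x]
wwxSxww ⇒ wwxwSwxww   [S → w S w]
wwxwSwxww ⇒ wwxwwSwwxww   [S → w S w]
wwxwwSwwxww ⇒ wwxwwxSxwwxww   [S → x S x]
wwxwwxSxwwxww ⇒ wwxwwxxwwxww   [S → λ]

S ⇒ wSw ⇒ wwSww ⇒ wwxSxww ⇒ wwxwSwxww ⇒ wwxwwSwwxww ⇒ wwxwwxSxwwxww ⇒ wwxwwxxwwxww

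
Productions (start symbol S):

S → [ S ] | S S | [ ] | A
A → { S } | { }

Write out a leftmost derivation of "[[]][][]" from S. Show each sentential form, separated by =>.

S => SS   [S → S S]
SS => [S]S   [S → [ S ]]
[S]S => [[]]S   [S → [ ]]
[[]]S => [[]]SS   [S → S S]
[[]]SS => [[]][]S   [S → [ ]]
[[]][]S => [[]][][]   [S → [ ]]

S=>SS=>[S]S=>[[]]S=>[[]]SS=>[[]][]S=>[[]][][]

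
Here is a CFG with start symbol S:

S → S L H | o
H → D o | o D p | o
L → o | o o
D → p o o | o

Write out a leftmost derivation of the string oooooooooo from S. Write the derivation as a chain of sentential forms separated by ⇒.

S ⇒ SLH ⇒ SLHLH ⇒ SLHLHLH ⇒ oLHLHLH ⇒ oooHLHLH ⇒ ooooLHLH ⇒ ooooooHLH ⇒ oooooooLH ⇒ oooooooooH ⇒ oooooooooo

S ⇒ SLH   [S → S L H]
SLH ⇒ SLHLH   [S → S L H]
SLHLH ⇒ SLHLHLH   [S → S L H]
SLHLHLH ⇒ oLHLHLH   [S → o]
oLHLHLH ⇒ oooHLHLH   [L → o o]
oooHLHLH ⇒ ooooLHLH   [H → o]
ooooLHLH ⇒ ooooooHLH   [L → o o]
ooooooHLH ⇒ oooooooLH   [H → o]
oooooooLH ⇒ oooooooooH   [L → o o]
oooooooooH ⇒ oooooooooo   [H → o]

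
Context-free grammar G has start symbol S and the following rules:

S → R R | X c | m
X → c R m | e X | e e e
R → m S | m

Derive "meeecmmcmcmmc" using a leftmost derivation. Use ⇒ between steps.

S ⇒ RR ⇒ mSR ⇒ mXcR ⇒ meXcR ⇒ meeXcR ⇒ meeeXcR ⇒ meeecRmcR ⇒ meeecmmcR ⇒ meeecmmcmS ⇒ meeecmmcmXc ⇒ meeecmmcmcRmc ⇒ meeecmmcmcmmc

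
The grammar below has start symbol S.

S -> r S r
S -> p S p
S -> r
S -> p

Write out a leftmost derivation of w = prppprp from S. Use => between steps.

S=>pSp=>prSrp=>prpSprp=>prppprp

S => pSp   [S -> p S p]
pSp => prSrp   [S -> r S r]
prSrp => prpSprp   [S -> p S p]
prpSprp => prppprp   [S -> p]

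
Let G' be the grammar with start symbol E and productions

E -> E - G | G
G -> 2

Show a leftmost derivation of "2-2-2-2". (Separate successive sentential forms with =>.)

E => E-G   [E -> E - G]
E-G => E-G-G   [E -> E - G]
E-G-G => E-G-G-G   [E -> E - G]
E-G-G-G => G-G-G-G   [E -> G]
G-G-G-G => 2-G-G-G   [G -> 2]
2-G-G-G => 2-2-G-G   [G -> 2]
2-2-G-G => 2-2-2-G   [G -> 2]
2-2-2-G => 2-2-2-2   [G -> 2]

E=>E-G=>E-G-G=>E-G-G-G=>G-G-G-G=>2-G-G-G=>2-2-G-G=>2-2-2-G=>2-2-2-2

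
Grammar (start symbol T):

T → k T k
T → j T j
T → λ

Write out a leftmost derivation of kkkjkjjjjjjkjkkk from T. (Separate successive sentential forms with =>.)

T => kTk => kkTkk => kkkTkkk => kkkjTjkkk => kkkjkTkjkkk => kkkjkjTjkjkkk => kkkjkjjTjjkjkkk => kkkjkjjjTjjjkjkkk => kkkjkjjjjjjkjkkk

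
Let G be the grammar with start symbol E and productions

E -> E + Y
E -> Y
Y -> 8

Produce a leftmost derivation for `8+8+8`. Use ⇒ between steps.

E ⇒ E+Y ⇒ E+Y+Y ⇒ Y+Y+Y ⇒ 8+Y+Y ⇒ 8+8+Y ⇒ 8+8+8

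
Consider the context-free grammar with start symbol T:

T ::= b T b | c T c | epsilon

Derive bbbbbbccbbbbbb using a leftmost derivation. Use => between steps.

T => bTb   [T ::= b T b]
bTb => bbTbb   [T ::= b T b]
bbTbb => bbbTbbb   [T ::= b T b]
bbbTbbb => bbbbTbbbb   [T ::= b T b]
bbbbTbbbb => bbbbbTbbbbb   [T ::= b T b]
bbbbbTbbbbb => bbbbbbTbbbbbb   [T ::= b T b]
bbbbbbTbbbbbb => bbbbbbcTcbbbbbb   [T ::= c T c]
bbbbbbcTcbbbbbb => bbbbbbccbbbbbb   [T ::= epsilon]

T => bTb => bbTbb => bbbTbbb => bbbbTbbbb => bbbbbTbbbbb => bbbbbbTbbbbbb => bbbbbbcTcbbbbbb => bbbbbbccbbbbbb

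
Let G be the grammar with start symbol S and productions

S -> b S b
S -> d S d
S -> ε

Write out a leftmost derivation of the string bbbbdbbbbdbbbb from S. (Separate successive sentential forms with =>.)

S => bSb => bbSbb => bbbSbbb => bbbbSbbbb => bbbbdSdbbbb => bbbbdbSbdbbbb => bbbbdbbSbbdbbbb => bbbbdbbbbdbbbb

S => bSb   [S -> b S b]
bSb => bbSbb   [S -> b S b]
bbSbb => bbbSbbb   [S -> b S b]
bbbSbbb => bbbbSbbbb   [S -> b S b]
bbbbSbbbb => bbbbdSdbbbb   [S -> d S d]
bbbbdSdbbbb => bbbbdbSbdbbbb   [S -> b S b]
bbbbdbSbdbbbb => bbbbdbbSbbdbbbb   [S -> b S b]
bbbbdbbSbbdbbbb => bbbbdbbbbdbbbb   [S -> ε]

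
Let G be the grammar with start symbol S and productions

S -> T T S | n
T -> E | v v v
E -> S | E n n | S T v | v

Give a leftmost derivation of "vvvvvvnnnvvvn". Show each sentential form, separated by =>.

S=>TTS=>ETS=>EnnTS=>SnnTS=>TTSnnTS=>vvvTSnnTS=>vvvvvvSnnTS=>vvvvvvnnnTS=>vvvvvvnnnvvvS=>vvvvvvnnnvvvn

S => TTS   [S -> T T S]
TTS => ETS   [T -> E]
ETS => EnnTS   [E -> E n n]
EnnTS => SnnTS   [E -> S]
SnnTS => TTSnnTS   [S -> T T S]
TTSnnTS => vvvTSnnTS   [T -> v v v]
vvvTSnnTS => vvvvvvSnnTS   [T -> v v v]
vvvvvvSnnTS => vvvvvvnnnTS   [S -> n]
vvvvvvnnnTS => vvvvvvnnnvvvS   [T -> v v v]
vvvvvvnnnvvvS => vvvvvvnnnvvvn   [S -> n]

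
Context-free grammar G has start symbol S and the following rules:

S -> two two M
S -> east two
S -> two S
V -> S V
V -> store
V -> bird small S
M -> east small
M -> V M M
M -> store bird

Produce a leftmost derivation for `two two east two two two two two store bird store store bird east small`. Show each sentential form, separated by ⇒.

S ⇒ two two M   [S -> two two M]
two two M ⇒ two two V M M   [M -> V M M]
two two V M M ⇒ two two S V M M   [V -> S V]
two two S V M M ⇒ two two east two V M M   [S -> east two]
two two east two V M M ⇒ two two east two S V M M   [V -> S V]
two two east two S V M M ⇒ two two east two two S V M M   [S -> two S]
two two east two two S V M M ⇒ two two east two two two S V M M   [S -> two S]
two two east two two two S V M M ⇒ two two east two two two two two M V M M   [S -> two two M]
two two east two two two two two M V M M ⇒ two two east two two two two two store bird V M M   [M -> store bird]
two two east two two two two two store bird V M M ⇒ two two east two two two two two store bird store M M   [V -> store]
two two east two two two two two store bird store M M ⇒ two two east two two two two two store bird store store bird M   [M -> store bird]
two two east two two two two two store bird store store bird M ⇒ two two east two two two two two store bird store store bird east small   [M -> east small]

S ⇒ two two M ⇒ two two V M M ⇒ two two S V M M ⇒ two two east two V M M ⇒ two two east two S V M M ⇒ two two east two two S V M M ⇒ two two east two two two S V M M ⇒ two two east two two two two two M V M M ⇒ two two east two two two two two store bird V M M ⇒ two two east two two two two two store bird store M M ⇒ two two east two two two two two store bird store store bird M ⇒ two two east two two two two two store bird store store bird east small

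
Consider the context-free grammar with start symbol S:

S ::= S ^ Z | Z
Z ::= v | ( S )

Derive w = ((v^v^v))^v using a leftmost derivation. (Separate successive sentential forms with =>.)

S=>S^Z=>Z^Z=>(S)^Z=>(Z)^Z=>((S))^Z=>((S^Z))^Z=>((S^Z^Z))^Z=>((Z^Z^Z))^Z=>((v^Z^Z))^Z=>((v^v^Z))^Z=>((v^v^v))^Z=>((v^v^v))^v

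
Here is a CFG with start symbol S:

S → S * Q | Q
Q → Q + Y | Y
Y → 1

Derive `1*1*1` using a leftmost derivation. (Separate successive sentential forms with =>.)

S => S*Q => S*Q*Q => Q*Q*Q => Y*Q*Q => 1*Q*Q => 1*Y*Q => 1*1*Q => 1*1*Y => 1*1*1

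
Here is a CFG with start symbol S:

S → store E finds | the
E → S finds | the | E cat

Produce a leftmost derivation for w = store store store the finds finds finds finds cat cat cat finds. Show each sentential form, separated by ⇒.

S ⇒ store E finds ⇒ store E cat finds ⇒ store E cat cat finds ⇒ store E cat cat cat finds ⇒ store S finds cat cat cat finds ⇒ store store E finds finds cat cat cat finds ⇒ store store S finds finds finds cat cat cat finds ⇒ store store store E finds finds finds finds cat cat cat finds ⇒ store store store the finds finds finds finds cat cat cat finds

S ⇒ store E finds   [S → store E finds]
store E finds ⇒ store E cat finds   [E → E cat]
store E cat finds ⇒ store E cat cat finds   [E → E cat]
store E cat cat finds ⇒ store E cat cat cat finds   [E → E cat]
store E cat cat cat finds ⇒ store S finds cat cat cat finds   [E → S finds]
store S finds cat cat cat finds ⇒ store store E finds finds cat cat cat finds   [S → store E finds]
store store E finds finds cat cat cat finds ⇒ store store S finds finds finds cat cat cat finds   [E → S finds]
store store S finds finds finds cat cat cat finds ⇒ store store store E finds finds finds finds cat cat cat finds   [S → store E finds]
store store store E finds finds finds finds cat cat cat finds ⇒ store store store the finds finds finds finds cat cat cat finds   [E → the]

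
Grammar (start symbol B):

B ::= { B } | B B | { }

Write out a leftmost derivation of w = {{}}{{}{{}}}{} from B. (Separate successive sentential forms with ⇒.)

B ⇒ BB ⇒ BBB ⇒ {B}BB ⇒ {{}}BB ⇒ {{}}{B}B ⇒ {{}}{BB}B ⇒ {{}}{{}B}B ⇒ {{}}{{}{B}}B ⇒ {{}}{{}{{}}}B ⇒ {{}}{{}{{}}}{}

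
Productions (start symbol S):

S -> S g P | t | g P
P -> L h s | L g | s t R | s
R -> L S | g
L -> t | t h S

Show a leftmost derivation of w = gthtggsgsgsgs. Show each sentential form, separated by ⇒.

S ⇒ SgP ⇒ SgPgP ⇒ SgPgPgP ⇒ SgPgPgPgP ⇒ gPgPgPgPgP ⇒ gLggPgPgPgP ⇒ gthSggPgPgPgP ⇒ gthtggPgPgPgP ⇒ gthtggsgPgPgP ⇒ gthtggsgsgPgP ⇒ gthtggsgsgsgP ⇒ gthtggsgsgsgs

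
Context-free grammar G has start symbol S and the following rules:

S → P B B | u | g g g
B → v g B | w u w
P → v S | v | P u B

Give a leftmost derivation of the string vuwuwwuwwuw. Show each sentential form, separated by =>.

S => PBB => PuBBB => vuBBB => vuwuwBB => vuwuwwuwB => vuwuwwuwwuw

S => PBB   [S → P B B]
PBB => PuBBB   [P → P u B]
PuBBB => vuBBB   [P → v]
vuBBB => vuwuwBB   [B → w u w]
vuwuwBB => vuwuwwuwB   [B → w u w]
vuwuwwuwB => vuwuwwuwwuw   [B → w u w]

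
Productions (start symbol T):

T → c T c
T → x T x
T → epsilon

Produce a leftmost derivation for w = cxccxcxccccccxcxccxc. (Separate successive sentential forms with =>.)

T => cTc => cxTxc => cxcTcxc => cxccTccxc => cxccxTxccxc => cxccxcTcxccxc => cxccxcxTxcxccxc => cxccxcxcTcxcxccxc => cxccxcxccTccxcxccxc => cxccxcxcccTcccxcxccxc => cxccxcxccccccxcxccxc

T => cTc   [T → c T c]
cTc => cxTxc   [T → x T x]
cxTxc => cxcTcxc   [T → c T c]
cxcTcxc => cxccTccxc   [T → c T c]
cxccTccxc => cxccxTxccxc   [T → x T x]
cxccxTxccxc => cxccxcTcxccxc   [T → c T c]
cxccxcTcxccxc => cxccxcxTxcxccxc   [T → x T x]
cxccxcxTxcxccxc => cxccxcxcTcxcxccxc   [T → c T c]
cxccxcxcTcxcxccxc => cxccxcxccTccxcxccxc   [T → c T c]
cxccxcxccTccxcxccxc => cxccxcxcccTcccxcxccxc   [T → c T c]
cxccxcxcccTcccxcxccxc => cxccxcxccccccxcxccxc   [T → epsilon]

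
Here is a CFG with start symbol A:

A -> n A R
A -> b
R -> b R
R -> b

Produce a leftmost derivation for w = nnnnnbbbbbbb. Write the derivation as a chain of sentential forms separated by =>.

A => nAR => nnARR => nnnARRR => nnnnARRRR => nnnnnARRRRR => nnnnnbRRRRR => nnnnnbbRRRRR => nnnnnbbbRRRR => nnnnnbbbbRRR => nnnnnbbbbbRR => nnnnnbbbbbbR => nnnnnbbbbbbb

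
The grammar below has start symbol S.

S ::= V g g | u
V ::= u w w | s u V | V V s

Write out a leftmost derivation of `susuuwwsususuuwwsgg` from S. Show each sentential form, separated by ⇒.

S ⇒ Vgg ⇒ suVgg ⇒ suVVsgg ⇒ susuVVsgg ⇒ susuuwwVsgg ⇒ susuuwwsuVsgg ⇒ susuuwwsusuVsgg ⇒ susuuwwsususuVsgg ⇒ susuuwwsususuuwwsgg

S ⇒ Vgg   [S ::= V g g]
Vgg ⇒ suVgg   [V ::= s u V]
suVgg ⇒ suVVsgg   [V ::= V V s]
suVVsgg ⇒ susuVVsgg   [V ::= s u V]
susuVVsgg ⇒ susuuwwVsgg   [V ::= u w w]
susuuwwVsgg ⇒ susuuwwsuVsgg   [V ::= s u V]
susuuwwsuVsgg ⇒ susuuwwsusuVsgg   [V ::= s u V]
susuuwwsusuVsgg ⇒ susuuwwsususuVsgg   [V ::= s u V]
susuuwwsususuVsgg ⇒ susuuwwsususuuwwsgg   [V ::= u w w]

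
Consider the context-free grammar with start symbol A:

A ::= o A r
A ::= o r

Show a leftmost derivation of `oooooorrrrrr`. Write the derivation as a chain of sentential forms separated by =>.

A => oAr   [A ::= o A r]
oAr => ooArr   [A ::= o A r]
ooArr => oooArrr   [A ::= o A r]
oooArrr => ooooArrrr   [A ::= o A r]
ooooArrrr => oooooArrrrr   [A ::= o A r]
oooooArrrrr => oooooorrrrrr   [A ::= o r]

A=>oAr=>ooArr=>oooArrr=>ooooArrrr=>oooooArrrrr=>oooooorrrrrr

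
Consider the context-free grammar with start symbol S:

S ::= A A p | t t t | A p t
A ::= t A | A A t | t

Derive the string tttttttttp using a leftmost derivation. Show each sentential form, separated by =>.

S => AAp   [S ::= A A p]
AAp => AAtAp   [A ::= A A t]
AAtAp => AAtAtAp   [A ::= A A t]
AAtAtAp => tAAtAtAp   [A ::= t A]
tAAtAtAp => ttAAtAtAp   [A ::= t A]
ttAAtAtAp => tttAAtAtAp   [A ::= t A]
tttAAtAtAp => ttttAtAtAp   [A ::= t]
ttttAtAtAp => ttttttAtAp   [A ::= t]
ttttttAtAp => ttttttttAp   [A ::= t]
ttttttttAp => tttttttttp   [A ::= t]

S => AAp => AAtAp => AAtAtAp => tAAtAtAp => ttAAtAtAp => tttAAtAtAp => ttttAtAtAp => ttttttAtAp => ttttttttAp => tttttttttp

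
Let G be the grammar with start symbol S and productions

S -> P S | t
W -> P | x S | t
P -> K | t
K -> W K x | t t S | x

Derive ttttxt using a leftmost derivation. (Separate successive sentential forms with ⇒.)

S ⇒ PS   [S -> P S]
PS ⇒ KS   [P -> K]
KS ⇒ ttSS   [K -> t t S]
ttSS ⇒ tttS   [S -> t]
tttS ⇒ tttPS   [S -> P S]
tttPS ⇒ ttttS   [P -> t]
ttttS ⇒ ttttPS   [S -> P S]
ttttPS ⇒ ttttKS   [P -> K]
ttttKS ⇒ ttttxS   [K -> x]
ttttxS ⇒ ttttxt   [S -> t]

S ⇒ PS ⇒ KS ⇒ ttSS ⇒ tttS ⇒ tttPS ⇒ ttttS ⇒ ttttPS ⇒ ttttKS ⇒ ttttxS ⇒ ttttxt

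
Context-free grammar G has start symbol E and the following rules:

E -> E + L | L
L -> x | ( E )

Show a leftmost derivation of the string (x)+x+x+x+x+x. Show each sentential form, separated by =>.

E => E+L   [E -> E + L]
E+L => E+L+L   [E -> E + L]
E+L+L => E+L+L+L   [E -> E + L]
E+L+L+L => E+L+L+L+L   [E -> E + L]
E+L+L+L+L => E+L+L+L+L+L   [E -> E + L]
E+L+L+L+L+L => L+L+L+L+L+L   [E -> L]
L+L+L+L+L+L => (E)+L+L+L+L+L   [L -> ( E )]
(E)+L+L+L+L+L => (L)+L+L+L+L+L   [E -> L]
(L)+L+L+L+L+L => (x)+L+L+L+L+L   [L -> x]
(x)+L+L+L+L+L => (x)+x+L+L+L+L   [L -> x]
(x)+x+L+L+L+L => (x)+x+x+L+L+L   [L -> x]
(x)+x+x+L+L+L => (x)+x+x+x+L+L   [L -> x]
(x)+x+x+x+L+L => (x)+x+x+x+x+L   [L -> x]
(x)+x+x+x+x+L => (x)+x+x+x+x+x   [L -> x]

E=>E+L=>E+L+L=>E+L+L+L=>E+L+L+L+L=>E+L+L+L+L+L=>L+L+L+L+L+L=>(E)+L+L+L+L+L=>(L)+L+L+L+L+L=>(x)+L+L+L+L+L=>(x)+x+L+L+L+L=>(x)+x+x+L+L+L=>(x)+x+x+x+L+L=>(x)+x+x+x+x+L=>(x)+x+x+x+x+x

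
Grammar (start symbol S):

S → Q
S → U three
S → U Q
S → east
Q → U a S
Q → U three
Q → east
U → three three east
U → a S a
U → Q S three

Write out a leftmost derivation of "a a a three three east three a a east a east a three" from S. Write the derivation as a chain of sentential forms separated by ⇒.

S ⇒ Q ⇒ U three ⇒ a S a three ⇒ a U Q a three ⇒ a a S a Q a three ⇒ a a Q a Q a three ⇒ a a U a S a Q a three ⇒ a a a S a a S a Q a three ⇒ a a a U three a a S a Q a three ⇒ a a a three three east three a a S a Q a three ⇒ a a a three three east three a a east a Q a three ⇒ a a a three three east three a a east a east a three

S ⇒ Q   [S → Q]
Q ⇒ U three   [Q → U three]
U three ⇒ a S a three   [U → a S a]
a S a three ⇒ a U Q a three   [S → U Q]
a U Q a three ⇒ a a S a Q a three   [U → a S a]
a a S a Q a three ⇒ a a Q a Q a three   [S → Q]
a a Q a Q a three ⇒ a a U a S a Q a three   [Q → U a S]
a a U a S a Q a three ⇒ a a a S a a S a Q a three   [U → a S a]
a a a S a a S a Q a three ⇒ a a a U three a a S a Q a three   [S → U three]
a a a U three a a S a Q a three ⇒ a a a three three east three a a S a Q a three   [U → three three east]
a a a three three east three a a S a Q a three ⇒ a a a three three east three a a east a Q a three   [S → east]
a a a three three east three a a east a Q a three ⇒ a a a three three east three a a east a east a three   [Q → east]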